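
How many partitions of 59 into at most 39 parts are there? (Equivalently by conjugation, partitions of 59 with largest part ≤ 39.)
p(59, parts ≤ 39) = 829733

Use the recurrence p(n, m) = p(n, m−1) + p(n−m, m): either the largest part is < m (count p(n, m−1)) or the largest part is exactly m (remove one copy of m, count p(n−m, m)). With p(0, ·) = 1 this gives p(59, parts ≤ 39) = 829733. (By conjugating Young diagrams, this also counts partitions of 59 into at most 39 parts.)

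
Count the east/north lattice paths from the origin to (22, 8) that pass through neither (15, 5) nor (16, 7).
Number of paths = 2601930

Inclusion–exclusion. Total paths: C(30, 22) = 5852925. Through P₁: C(20, 15)·C(10, 7) = 1860480. Through P₂: C(23, 16)·C(7, 6) = 1716099. Since P₁ is strictly southwest of P₂, a monotone path through both must visit P₁ then P₂; paths through both = C(20, 15)·C(3, 1)·C(7, 6) = 325584. Avoid both = 5852925 − 1860480 − 1716099 + 325584 = 2601930.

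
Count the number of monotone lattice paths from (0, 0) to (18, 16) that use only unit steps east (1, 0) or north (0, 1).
Number of paths = 2203961430

A monotone lattice path from (0, 0) to (18, 16) consists of 18 east steps and 16 north steps in some order, so it is determined by which 18 of the 34 steps are east. The count is C(34, 18) = 2203961430.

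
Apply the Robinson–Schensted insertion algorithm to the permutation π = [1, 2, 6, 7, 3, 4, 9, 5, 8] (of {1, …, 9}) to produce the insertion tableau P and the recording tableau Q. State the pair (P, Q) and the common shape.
P = [1, 2, 3, 4, 5, 8] / [6, 7, 9];  Q = [1, 2, 3, 4, 7, 9] / [5, 6, 8];  common shape = (6, 3)

Row-insert the values π_1, π_2, … into P one at a time, bumping the leftmost entry strictly greater than the inserted value down to the next row. The recording tableau Q records, in position (i, j), the step at which that cell was added to P.
  Insert 1 (step 1): P = [1];  Q = [1]
  Insert 2 (step 2): P = [1, 2];  Q = [1, 2]
  Insert 6 (step 3): P = [1, 2, 6];  Q = [1, 2, 3]
  Insert 7 (step 4): P = [1, 2, 6, 7];  Q = [1, 2, 3, 4]
  Insert 3 (step 5): P = [1, 2, 3, 7] / [6];  Q = [1, 2, 3, 4] / [5]
  Insert 4 (step 6): P = [1, 2, 3, 4] / [6, 7];  Q = [1, 2, 3, 4] / [5, 6]
  Insert 9 (step 7): P = [1, 2, 3, 4, 9] / [6, 7];  Q = [1, 2, 3, 4, 7] / [5, 6]
  Insert 5 (step 8): P = [1, 2, 3, 4, 5] / [6, 7, 9];  Q = [1, 2, 3, 4, 7] / [5, 6, 8]
  Insert 8 (step 9): P = [1, 2, 3, 4, 5, 8] / [6, 7, 9];  Q = [1, 2, 3, 4, 7, 9] / [5, 6, 8]
Final shape: (6, 3).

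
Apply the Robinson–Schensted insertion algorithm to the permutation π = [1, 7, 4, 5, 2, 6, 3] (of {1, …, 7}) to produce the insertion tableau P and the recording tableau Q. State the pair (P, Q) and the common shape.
P = [1, 2, 3, 6] / [4, 5] / [7];  Q = [1, 2, 4, 6] / [3, 7] / [5];  common shape = (4, 2, 1)

Row-insert the values π_1, π_2, … into P one at a time, bumping the leftmost entry strictly greater than the inserted value down to the next row. The recording tableau Q records, in position (i, j), the step at which that cell was added to P.
  Insert 1 (step 1): P = [1];  Q = [1]
  Insert 7 (step 2): P = [1, 7];  Q = [1, 2]
  Insert 4 (step 3): P = [1, 4] / [7];  Q = [1, 2] / [3]
  Insert 5 (step 4): P = [1, 4, 5] / [7];  Q = [1, 2, 4] / [3]
  Insert 2 (step 5): P = [1, 2, 5] / [4] / [7];  Q = [1, 2, 4] / [3] / [5]
  Insert 6 (step 6): P = [1, 2, 5, 6] / [4] / [7];  Q = [1, 2, 4, 6] / [3] / [5]
  Insert 3 (step 7): P = [1, 2, 3, 6] / [4, 5] / [7];  Q = [1, 2, 4, 6] / [3, 7] / [5]
Final shape: (4, 2, 1).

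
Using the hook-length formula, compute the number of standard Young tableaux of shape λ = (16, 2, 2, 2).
# SYT of shape (16, 2, 2, 2) = 261800

Hook-length formula: f^λ = n! / Π hook(c), product over all cells c of the Young diagram. For λ = (16, 2, 2, 2), n = 22 boxes. Hook lengths by row (left-to-right, top-to-bottom): [19, 18, 14, 13, 12, 11, 10, 9, 8, 7, 6, 5, 4, 3, 2, 1]; [4, 3]; [3, 2]; [2, 1]. Product of hooks = 4293356485017600. So f^λ = 22! / 4293356485017600 = 1124000727777607680000 / 4293356485017600 = 261800.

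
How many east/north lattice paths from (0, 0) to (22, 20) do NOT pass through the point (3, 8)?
Number of paths = 490506720795

Total paths from (0, 0) to (22, 20): C(42, 22) = 513791607420. Paths through (3, 8): (paths (0, 0) → (3, 8)) × (paths (3, 8) → (22, 20)) = C(11, 3) · C(31, 19) = 165 · 141120525 = 23284886625. Avoidance count = 513791607420 − 23284886625 = 490506720795.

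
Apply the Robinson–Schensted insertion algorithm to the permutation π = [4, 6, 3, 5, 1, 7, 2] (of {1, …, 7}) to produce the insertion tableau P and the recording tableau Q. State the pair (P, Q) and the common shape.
P = [1, 2, 7] / [3, 5] / [4, 6];  Q = [1, 2, 6] / [3, 4] / [5, 7];  common shape = (3, 2, 2)

Row-insert the values π_1, π_2, … into P one at a time, bumping the leftmost entry strictly greater than the inserted value down to the next row. The recording tableau Q records, in position (i, j), the step at which that cell was added to P.
  Insert 4 (step 1): P = [4];  Q = [1]
  Insert 6 (step 2): P = [4, 6];  Q = [1, 2]
  Insert 3 (step 3): P = [3, 6] / [4];  Q = [1, 2] / [3]
  Insert 5 (step 4): P = [3, 5] / [4, 6];  Q = [1, 2] / [3, 4]
  Insert 1 (step 5): P = [1, 5] / [3, 6] / [4];  Q = [1, 2] / [3, 4] / [5]
  Insert 7 (step 6): P = [1, 5, 7] / [3, 6] / [4];  Q = [1, 2, 6] / [3, 4] / [5]
  Insert 2 (step 7): P = [1, 2, 7] / [3, 5] / [4, 6];  Q = [1, 2, 6] / [3, 4] / [5, 7]
Final shape: (3, 2, 2).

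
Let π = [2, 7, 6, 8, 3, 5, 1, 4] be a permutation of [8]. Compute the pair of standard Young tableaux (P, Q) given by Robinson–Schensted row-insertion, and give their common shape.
P = [1, 3, 4] / [2, 5] / [6, 8] / [7];  Q = [1, 2, 4] / [3, 6] / [5, 8] / [7];  common shape = (3, 2, 2, 1)

Row-insert the values π_1, π_2, … into P one at a time, bumping the leftmost entry strictly greater than the inserted value down to the next row. The recording tableau Q records, in position (i, j), the step at which that cell was added to P.
  Insert 2 (step 1): P = [2];  Q = [1]
  Insert 7 (step 2): P = [2, 7];  Q = [1, 2]
  Insert 6 (step 3): P = [2, 6] / [7];  Q = [1, 2] / [3]
  Insert 8 (step 4): P = [2, 6, 8] / [7];  Q = [1, 2, 4] / [3]
  Insert 3 (step 5): P = [2, 3, 8] / [6] / [7];  Q = [1, 2, 4] / [3] / [5]
  Insert 5 (step 6): P = [2, 3, 5] / [6, 8] / [7];  Q = [1, 2, 4] / [3, 6] / [5]
  Insert 1 (step 7): P = [1, 3, 5] / [2, 8] / [6] / [7];  Q = [1, 2, 4] / [3, 6] / [5] / [7]
  Insert 4 (step 8): P = [1, 3, 4] / [2, 5] / [6, 8] / [7];  Q = [1, 2, 4] / [3, 6] / [5, 8] / [7]
Final shape: (3, 2, 2, 1).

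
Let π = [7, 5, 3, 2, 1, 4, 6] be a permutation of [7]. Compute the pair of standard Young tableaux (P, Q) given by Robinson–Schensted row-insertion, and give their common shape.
P = [1, 4, 6] / [2] / [3] / [5] / [7];  Q = [1, 6, 7] / [2] / [3] / [4] / [5];  common shape = (3, 1, 1, 1, 1)

Row-insert the values π_1, π_2, … into P one at a time, bumping the leftmost entry strictly greater than the inserted value down to the next row. The recording tableau Q records, in position (i, j), the step at which that cell was added to P.
  Insert 7 (step 1): P = [7];  Q = [1]
  Insert 5 (step 2): P = [5] / [7];  Q = [1] / [2]
  Insert 3 (step 3): P = [3] / [5] / [7];  Q = [1] / [2] / [3]
  Insert 2 (step 4): P = [2] / [3] / [5] / [7];  Q = [1] / [2] / [3] / [4]
  Insert 1 (step 5): P = [1] / [2] / [3] / [5] / [7];  Q = [1] / [2] / [3] / [4] / [5]
  Insert 4 (step 6): P = [1, 4] / [2] / [3] / [5] / [7];  Q = [1, 6] / [2] / [3] / [4] / [5]
  Insert 6 (step 7): P = [1, 4, 6] / [2] / [3] / [5] / [7];  Q = [1, 6, 7] / [2] / [3] / [4] / [5]
Final shape: (3, 1, 1, 1, 1).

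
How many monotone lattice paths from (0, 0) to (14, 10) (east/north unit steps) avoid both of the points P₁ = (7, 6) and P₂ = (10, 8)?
Number of paths = 996006

Inclusion–exclusion. Total paths: C(24, 14) = 1961256. Through P₁: C(13, 7)·C(11, 7) = 566280. Through P₂: C(18, 10)·C(6, 4) = 656370. Since P₁ is strictly southwest of P₂, a monotone path through both must visit P₁ then P₂; paths through both = C(13, 7)·C(5, 3)·C(6, 4) = 257400. Avoid both = 1961256 − 566280 − 656370 + 257400 = 996006.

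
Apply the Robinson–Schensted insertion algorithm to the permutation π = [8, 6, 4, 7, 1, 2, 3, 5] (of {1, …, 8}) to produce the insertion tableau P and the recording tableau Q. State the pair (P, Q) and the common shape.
P = [1, 2, 3, 5] / [4, 7] / [6] / [8];  Q = [1, 4, 7, 8] / [2, 6] / [3] / [5];  common shape = (4, 2, 1, 1)

Row-insert the values π_1, π_2, … into P one at a time, bumping the leftmost entry strictly greater than the inserted value down to the next row. The recording tableau Q records, in position (i, j), the step at which that cell was added to P.
  Insert 8 (step 1): P = [8];  Q = [1]
  Insert 6 (step 2): P = [6] / [8];  Q = [1] / [2]
  Insert 4 (step 3): P = [4] / [6] / [8];  Q = [1] / [2] / [3]
  Insert 7 (step 4): P = [4, 7] / [6] / [8];  Q = [1, 4] / [2] / [3]
  Insert 1 (step 5): P = [1, 7] / [4] / [6] / [8];  Q = [1, 4] / [2] / [3] / [5]
  Insert 2 (step 6): P = [1, 2] / [4, 7] / [6] / [8];  Q = [1, 4] / [2, 6] / [3] / [5]
  Insert 3 (step 7): P = [1, 2, 3] / [4, 7] / [6] / [8];  Q = [1, 4, 7] / [2, 6] / [3] / [5]
  Insert 5 (step 8): P = [1, 2, 3, 5] / [4, 7] / [6] / [8];  Q = [1, 4, 7, 8] / [2, 6] / [3] / [5]
Final shape: (4, 2, 1, 1).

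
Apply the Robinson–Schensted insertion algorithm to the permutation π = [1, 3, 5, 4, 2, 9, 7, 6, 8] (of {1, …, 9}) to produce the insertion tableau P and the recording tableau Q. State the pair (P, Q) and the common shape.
P = [1, 2, 4, 6, 8] / [3, 7] / [5, 9];  Q = [1, 2, 3, 6, 9] / [4, 7] / [5, 8];  common shape = (5, 2, 2)

Row-insert the values π_1, π_2, … into P one at a time, bumping the leftmost entry strictly greater than the inserted value down to the next row. The recording tableau Q records, in position (i, j), the step at which that cell was added to P.
  Insert 1 (step 1): P = [1];  Q = [1]
  Insert 3 (step 2): P = [1, 3];  Q = [1, 2]
  Insert 5 (step 3): P = [1, 3, 5];  Q = [1, 2, 3]
  Insert 4 (step 4): P = [1, 3, 4] / [5];  Q = [1, 2, 3] / [4]
  Insert 2 (step 5): P = [1, 2, 4] / [3] / [5];  Q = [1, 2, 3] / [4] / [5]
  Insert 9 (step 6): P = [1, 2, 4, 9] / [3] / [5];  Q = [1, 2, 3, 6] / [4] / [5]
  Insert 7 (step 7): P = [1, 2, 4, 7] / [3, 9] / [5];  Q = [1, 2, 3, 6] / [4, 7] / [5]
  Insert 6 (step 8): P = [1, 2, 4, 6] / [3, 7] / [5, 9];  Q = [1, 2, 3, 6] / [4, 7] / [5, 8]
  Insert 8 (step 9): P = [1, 2, 4, 6, 8] / [3, 7] / [5, 9];  Q = [1, 2, 3, 6, 9] / [4, 7] / [5, 8]
Final shape: (5, 2, 2).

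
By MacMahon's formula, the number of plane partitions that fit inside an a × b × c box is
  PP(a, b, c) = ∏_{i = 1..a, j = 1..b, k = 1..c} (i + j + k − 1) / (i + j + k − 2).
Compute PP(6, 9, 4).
PP(6, 9, 4) = 559299781040

Evaluate the triple product over i = 1..6, j = 1..9, k = 1..4. The factors are (2/1) · (3/2) · (4/3) · (5/4) · (3/2) · (4/3) · (5/4) · (6/5) · … (216 factors total). The numerators and denominators telescope so the product is an integer; carrying out the multiplication exactly gives PP(6, 9, 4) = 559299781040.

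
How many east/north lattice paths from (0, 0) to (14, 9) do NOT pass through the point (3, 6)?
Number of paths = 786614

Total paths from (0, 0) to (14, 9): C(23, 14) = 817190. Paths through (3, 6): (paths (0, 0) → (3, 6)) × (paths (3, 6) → (14, 9)) = C(9, 3) · C(14, 11) = 84 · 364 = 30576. Avoidance count = 817190 − 30576 = 786614.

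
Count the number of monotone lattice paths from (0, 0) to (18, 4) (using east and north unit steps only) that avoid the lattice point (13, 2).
Number of paths = 5110

Total paths from (0, 0) to (18, 4): C(22, 18) = 7315. Paths through (13, 2): (paths (0, 0) → (13, 2)) × (paths (13, 2) → (18, 4)) = C(15, 13) · C(7, 5) = 105 · 21 = 2205. Avoidance count = 7315 − 2205 = 5110.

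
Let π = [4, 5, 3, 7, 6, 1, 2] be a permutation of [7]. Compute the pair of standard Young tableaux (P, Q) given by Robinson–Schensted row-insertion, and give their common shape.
P = [1, 2, 6] / [3, 5] / [4, 7];  Q = [1, 2, 4] / [3, 5] / [6, 7];  common shape = (3, 2, 2)

Row-insert the values π_1, π_2, … into P one at a time, bumping the leftmost entry strictly greater than the inserted value down to the next row. The recording tableau Q records, in position (i, j), the step at which that cell was added to P.
  Insert 4 (step 1): P = [4];  Q = [1]
  Insert 5 (step 2): P = [4, 5];  Q = [1, 2]
  Insert 3 (step 3): P = [3, 5] / [4];  Q = [1, 2] / [3]
  Insert 7 (step 4): P = [3, 5, 7] / [4];  Q = [1, 2, 4] / [3]
  Insert 6 (step 5): P = [3, 5, 6] / [4, 7];  Q = [1, 2, 4] / [3, 5]
  Insert 1 (step 6): P = [1, 5, 6] / [3, 7] / [4];  Q = [1, 2, 4] / [3, 5] / [6]
  Insert 2 (step 7): P = [1, 2, 6] / [3, 5] / [4, 7];  Q = [1, 2, 4] / [3, 5] / [6, 7]
Final shape: (3, 2, 2).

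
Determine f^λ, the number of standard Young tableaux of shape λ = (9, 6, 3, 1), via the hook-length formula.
# SYT of shape (9, 6, 3, 1) = 7759752

Hook-length formula: f^λ = n! / Π hook(c), product over all cells c of the Young diagram. For λ = (9, 6, 3, 1), n = 19 boxes. Hook lengths by row (left-to-right, top-to-bottom): [12, 10, 9, 7, 6, 5, 3, 2, 1]; [8, 6, 5, 3, 2, 1]; [4, 2, 1]; [1]. Product of hooks = 15676416000. So f^λ = 19! / 15676416000 = 121645100408832000 / 15676416000 = 7759752.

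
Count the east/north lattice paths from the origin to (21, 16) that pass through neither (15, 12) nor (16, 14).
Number of paths = 7266471075

Inclusion–exclusion. Total paths: C(37, 21) = 12875774670. Through P₁: C(27, 15)·C(10, 6) = 3650610600. Through P₂: C(30, 16)·C(7, 5) = 3053876175. Since P₁ is strictly southwest of P₂, a monotone path through both must visit P₁ then P₂; paths through both = C(27, 15)·C(3, 1)·C(7, 5) = 1095183180. Avoid both = 12875774670 − 3650610600 − 3053876175 + 1095183180 = 7266471075.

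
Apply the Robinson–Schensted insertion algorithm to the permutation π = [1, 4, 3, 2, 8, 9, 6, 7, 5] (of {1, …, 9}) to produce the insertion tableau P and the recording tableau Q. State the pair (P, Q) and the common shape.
P = [1, 2, 5, 7] / [3, 6, 9] / [4, 8];  Q = [1, 2, 5, 6] / [3, 7, 8] / [4, 9];  common shape = (4, 3, 2)

Row-insert the values π_1, π_2, … into P one at a time, bumping the leftmost entry strictly greater than the inserted value down to the next row. The recording tableau Q records, in position (i, j), the step at which that cell was added to P.
  Insert 1 (step 1): P = [1];  Q = [1]
  Insert 4 (step 2): P = [1, 4];  Q = [1, 2]
  Insert 3 (step 3): P = [1, 3] / [4];  Q = [1, 2] / [3]
  Insert 2 (step 4): P = [1, 2] / [3] / [4];  Q = [1, 2] / [3] / [4]
  Insert 8 (step 5): P = [1, 2, 8] / [3] / [4];  Q = [1, 2, 5] / [3] / [4]
  Insert 9 (step 6): P = [1, 2, 8, 9] / [3] / [4];  Q = [1, 2, 5, 6] / [3] / [4]
  Insert 6 (step 7): P = [1, 2, 6, 9] / [3, 8] / [4];  Q = [1, 2, 5, 6] / [3, 7] / [4]
  Insert 7 (step 8): P = [1, 2, 6, 7] / [3, 8, 9] / [4];  Q = [1, 2, 5, 6] / [3, 7, 8] / [4]
  Insert 5 (step 9): P = [1, 2, 5, 7] / [3, 6, 9] / [4, 8];  Q = [1, 2, 5, 6] / [3, 7, 8] / [4, 9]
Final shape: (4, 3, 2).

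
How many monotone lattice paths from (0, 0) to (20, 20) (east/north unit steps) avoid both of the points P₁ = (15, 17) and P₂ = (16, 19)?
Number of paths = 94352252550

Inclusion–exclusion. Total paths: C(40, 20) = 137846528820. Through P₁: C(32, 15)·C(8, 5) = 31680472320. Through P₂: C(35, 16)·C(5, 4) = 20299644750. Since P₁ is strictly southwest of P₂, a monotone path through both must visit P₁ then P₂; paths through both = C(32, 15)·C(3, 1)·C(5, 4) = 8485840800. Avoid both = 137846528820 − 31680472320 − 20299644750 + 8485840800 = 94352252550.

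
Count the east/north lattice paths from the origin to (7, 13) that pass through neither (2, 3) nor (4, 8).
Number of paths = 31530

Inclusion–exclusion. Total paths: C(20, 7) = 77520. Through P₁: C(5, 2)·C(15, 5) = 30030. Through P₂: C(12, 4)·C(8, 3) = 27720. Since P₁ is strictly southwest of P₂, a monotone path through both must visit P₁ then P₂; paths through both = C(5, 2)·C(7, 2)·C(8, 3) = 11760. Avoid both = 77520 − 30030 − 27720 + 11760 = 31530.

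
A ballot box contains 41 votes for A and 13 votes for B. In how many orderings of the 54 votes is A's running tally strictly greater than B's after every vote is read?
Strict-lead orderings = 574609830760

Total orderings of the 54 votes with 41 for A: C(54, 41) = 1108176102180. By the Bertrand ballot formula (Cycle Lemma / reflection principle), the number of orderings in which A is strictly ahead of B throughout is (p − q)/(p + q) · C(p + q, p) = (41 − 13)/(41 + 13) · 1108176102180 = 574609830760.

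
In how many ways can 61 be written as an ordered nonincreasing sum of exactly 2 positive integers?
p(61, 2 parts) = 30

Partitions of n into exactly k parts are in bijection with partitions of n − k into at most k parts (subtract 1 from each part). So p(61, exactly 2) = p(59, parts ≤ 2). Computing via the recurrence p(m, j) = p(m, j−1) + p(m−j, j) gives 30.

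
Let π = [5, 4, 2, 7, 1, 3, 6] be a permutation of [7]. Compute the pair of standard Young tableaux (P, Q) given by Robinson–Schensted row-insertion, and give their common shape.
P = [1, 3, 6] / [2, 7] / [4] / [5];  Q = [1, 4, 7] / [2, 6] / [3] / [5];  common shape = (3, 2, 1, 1)

Row-insert the values π_1, π_2, … into P one at a time, bumping the leftmost entry strictly greater than the inserted value down to the next row. The recording tableau Q records, in position (i, j), the step at which that cell was added to P.
  Insert 5 (step 1): P = [5];  Q = [1]
  Insert 4 (step 2): P = [4] / [5];  Q = [1] / [2]
  Insert 2 (step 3): P = [2] / [4] / [5];  Q = [1] / [2] / [3]
  Insert 7 (step 4): P = [2, 7] / [4] / [5];  Q = [1, 4] / [2] / [3]
  Insert 1 (step 5): P = [1, 7] / [2] / [4] / [5];  Q = [1, 4] / [2] / [3] / [5]
  Insert 3 (step 6): P = [1, 3] / [2, 7] / [4] / [5];  Q = [1, 4] / [2, 6] / [3] / [5]
  Insert 6 (step 7): P = [1, 3, 6] / [2, 7] / [4] / [5];  Q = [1, 4, 7] / [2, 6] / [3] / [5]
Final shape: (3, 2, 1, 1).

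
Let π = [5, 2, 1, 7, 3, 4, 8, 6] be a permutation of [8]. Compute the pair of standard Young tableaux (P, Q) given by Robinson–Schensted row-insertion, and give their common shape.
P = [1, 3, 4, 6] / [2, 7, 8] / [5];  Q = [1, 4, 6, 7] / [2, 5, 8] / [3];  common shape = (4, 3, 1)

Row-insert the values π_1, π_2, … into P one at a time, bumping the leftmost entry strictly greater than the inserted value down to the next row. The recording tableau Q records, in position (i, j), the step at which that cell was added to P.
  Insert 5 (step 1): P = [5];  Q = [1]
  Insert 2 (step 2): P = [2] / [5];  Q = [1] / [2]
  Insert 1 (step 3): P = [1] / [2] / [5];  Q = [1] / [2] / [3]
  Insert 7 (step 4): P = [1, 7] / [2] / [5];  Q = [1, 4] / [2] / [3]
  Insert 3 (step 5): P = [1, 3] / [2, 7] / [5];  Q = [1, 4] / [2, 5] / [3]
  Insert 4 (step 6): P = [1, 3, 4] / [2, 7] / [5];  Q = [1, 4, 6] / [2, 5] / [3]
  Insert 8 (step 7): P = [1, 3, 4, 8] / [2, 7] / [5];  Q = [1, 4, 6, 7] / [2, 5] / [3]
  Insert 6 (step 8): P = [1, 3, 4, 6] / [2, 7, 8] / [5];  Q = [1, 4, 6, 7] / [2, 5, 8] / [3]
Final shape: (4, 3, 1).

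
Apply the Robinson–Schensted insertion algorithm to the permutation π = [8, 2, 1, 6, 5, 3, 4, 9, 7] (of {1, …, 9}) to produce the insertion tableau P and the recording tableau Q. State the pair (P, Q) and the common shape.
P = [1, 3, 4, 7] / [2, 5, 9] / [6] / [8];  Q = [1, 4, 7, 8] / [2, 5, 9] / [3] / [6];  common shape = (4, 3, 1, 1)

Row-insert the values π_1, π_2, … into P one at a time, bumping the leftmost entry strictly greater than the inserted value down to the next row. The recording tableau Q records, in position (i, j), the step at which that cell was added to P.
  Insert 8 (step 1): P = [8];  Q = [1]
  Insert 2 (step 2): P = [2] / [8];  Q = [1] / [2]
  Insert 1 (step 3): P = [1] / [2] / [8];  Q = [1] / [2] / [3]
  Insert 6 (step 4): P = [1, 6] / [2] / [8];  Q = [1, 4] / [2] / [3]
  Insert 5 (step 5): P = [1, 5] / [2, 6] / [8];  Q = [1, 4] / [2, 5] / [3]
  Insert 3 (step 6): P = [1, 3] / [2, 5] / [6] / [8];  Q = [1, 4] / [2, 5] / [3] / [6]
  Insert 4 (step 7): P = [1, 3, 4] / [2, 5] / [6] / [8];  Q = [1, 4, 7] / [2, 5] / [3] / [6]
  Insert 9 (step 8): P = [1, 3, 4, 9] / [2, 5] / [6] / [8];  Q = [1, 4, 7, 8] / [2, 5] / [3] / [6]
  Insert 7 (step 9): P = [1, 3, 4, 7] / [2, 5, 9] / [6] / [8];  Q = [1, 4, 7, 8] / [2, 5, 9] / [3] / [6]
Final shape: (4, 3, 1, 1).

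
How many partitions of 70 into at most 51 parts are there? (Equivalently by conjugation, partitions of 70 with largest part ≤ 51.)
p(70, parts ≤ 51) = 4086371

Use the recurrence p(n, m) = p(n, m−1) + p(n−m, m): either the largest part is < m (count p(n, m−1)) or the largest part is exactly m (remove one copy of m, count p(n−m, m)). With p(0, ·) = 1 this gives p(70, parts ≤ 51) = 4086371. (By conjugating Young diagrams, this also counts partitions of 70 into at most 51 parts.)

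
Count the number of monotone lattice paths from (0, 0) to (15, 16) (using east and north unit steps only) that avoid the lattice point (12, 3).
Number of paths = 300285395

Total paths from (0, 0) to (15, 16): C(31, 15) = 300540195. Paths through (12, 3): (paths (0, 0) → (12, 3)) × (paths (12, 3) → (15, 16)) = C(15, 12) · C(16, 3) = 455 · 560 = 254800. Avoidance count = 300540195 − 254800 = 300285395.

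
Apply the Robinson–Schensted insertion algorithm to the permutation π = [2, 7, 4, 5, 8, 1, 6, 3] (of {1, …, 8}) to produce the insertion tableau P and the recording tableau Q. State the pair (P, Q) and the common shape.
P = [1, 3, 5, 6] / [2, 4] / [7, 8];  Q = [1, 2, 4, 5] / [3, 7] / [6, 8];  common shape = (4, 2, 2)

Row-insert the values π_1, π_2, … into P one at a time, bumping the leftmost entry strictly greater than the inserted value down to the next row. The recording tableau Q records, in position (i, j), the step at which that cell was added to P.
  Insert 2 (step 1): P = [2];  Q = [1]
  Insert 7 (step 2): P = [2, 7];  Q = [1, 2]
  Insert 4 (step 3): P = [2, 4] / [7];  Q = [1, 2] / [3]
  Insert 5 (step 4): P = [2, 4, 5] / [7];  Q = [1, 2, 4] / [3]
  Insert 8 (step 5): P = [2, 4, 5, 8] / [7];  Q = [1, 2, 4, 5] / [3]
  Insert 1 (step 6): P = [1, 4, 5, 8] / [2] / [7];  Q = [1, 2, 4, 5] / [3] / [6]
  Insert 6 (step 7): P = [1, 4, 5, 6] / [2, 8] / [7];  Q = [1, 2, 4, 5] / [3, 7] / [6]
  Insert 3 (step 8): P = [1, 3, 5, 6] / [2, 4] / [7, 8];  Q = [1, 2, 4, 5] / [3, 7] / [6, 8]
Final shape: (4, 2, 2).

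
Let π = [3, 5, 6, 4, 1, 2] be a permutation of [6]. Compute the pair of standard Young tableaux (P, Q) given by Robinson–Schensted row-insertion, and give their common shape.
P = [1, 2, 6] / [3, 4] / [5];  Q = [1, 2, 3] / [4, 6] / [5];  common shape = (3, 2, 1)

Row-insert the values π_1, π_2, … into P one at a time, bumping the leftmost entry strictly greater than the inserted value down to the next row. The recording tableau Q records, in position (i, j), the step at which that cell was added to P.
  Insert 3 (step 1): P = [3];  Q = [1]
  Insert 5 (step 2): P = [3, 5];  Q = [1, 2]
  Insert 6 (step 3): P = [3, 5, 6];  Q = [1, 2, 3]
  Insert 4 (step 4): P = [3, 4, 6] / [5];  Q = [1, 2, 3] / [4]
  Insert 1 (step 5): P = [1, 4, 6] / [3] / [5];  Q = [1, 2, 3] / [4] / [5]
  Insert 2 (step 6): P = [1, 2, 6] / [3, 4] / [5];  Q = [1, 2, 3] / [4, 6] / [5]
Final shape: (3, 2, 1).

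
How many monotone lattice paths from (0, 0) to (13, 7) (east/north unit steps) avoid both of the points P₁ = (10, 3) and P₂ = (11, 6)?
Number of paths = 33814

Inclusion–exclusion. Total paths: C(20, 13) = 77520. Through P₁: C(13, 10)·C(7, 3) = 10010. Through P₂: C(17, 11)·C(3, 2) = 37128. Since P₁ is strictly southwest of P₂, a monotone path through both must visit P₁ then P₂; paths through both = C(13, 10)·C(4, 1)·C(3, 2) = 3432. Avoid both = 77520 − 10010 − 37128 + 3432 = 33814.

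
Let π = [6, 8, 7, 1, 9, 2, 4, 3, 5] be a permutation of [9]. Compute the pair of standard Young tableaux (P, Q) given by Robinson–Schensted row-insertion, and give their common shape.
P = [1, 2, 3, 5] / [4, 7, 9] / [6] / [8];  Q = [1, 2, 5, 9] / [3, 6, 7] / [4] / [8];  common shape = (4, 3, 1, 1)

Row-insert the values π_1, π_2, … into P one at a time, bumping the leftmost entry strictly greater than the inserted value down to the next row. The recording tableau Q records, in position (i, j), the step at which that cell was added to P.
  Insert 6 (step 1): P = [6];  Q = [1]
  Insert 8 (step 2): P = [6, 8];  Q = [1, 2]
  Insert 7 (step 3): P = [6, 7] / [8];  Q = [1, 2] / [3]
  Insert 1 (step 4): P = [1, 7] / [6] / [8];  Q = [1, 2] / [3] / [4]
  Insert 9 (step 5): P = [1, 7, 9] / [6] / [8];  Q = [1, 2, 5] / [3] / [4]
  Insert 2 (step 6): P = [1, 2, 9] / [6, 7] / [8];  Q = [1, 2, 5] / [3, 6] / [4]
  Insert 4 (step 7): P = [1, 2, 4] / [6, 7, 9] / [8];  Q = [1, 2, 5] / [3, 6, 7] / [4]
  Insert 3 (step 8): P = [1, 2, 3] / [4, 7, 9] / [6] / [8];  Q = [1, 2, 5] / [3, 6, 7] / [4] / [8]
  Insert 5 (step 9): P = [1, 2, 3, 5] / [4, 7, 9] / [6] / [8];  Q = [1, 2, 5, 9] / [3, 6, 7] / [4] / [8]
Final shape: (4, 3, 1, 1).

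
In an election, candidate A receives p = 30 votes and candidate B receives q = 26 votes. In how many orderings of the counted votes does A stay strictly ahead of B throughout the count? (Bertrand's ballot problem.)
Strict-lead orderings = 474746313150648

Total orderings of the 56 votes with 30 for A: C(56, 30) = 6646448384109072. By the Bertrand ballot formula (Cycle Lemma / reflection principle), the number of orderings in which A is strictly ahead of B throughout is (p − q)/(p + q) · C(p + q, p) = (30 − 26)/(30 + 26) · 6646448384109072 = 474746313150648.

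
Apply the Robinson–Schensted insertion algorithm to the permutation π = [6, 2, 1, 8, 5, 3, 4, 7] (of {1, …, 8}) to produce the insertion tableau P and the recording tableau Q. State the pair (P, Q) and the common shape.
P = [1, 3, 4, 7] / [2, 5] / [6, 8];  Q = [1, 4, 7, 8] / [2, 5] / [3, 6];  common shape = (4, 2, 2)

Row-insert the values π_1, π_2, … into P one at a time, bumping the leftmost entry strictly greater than the inserted value down to the next row. The recording tableau Q records, in position (i, j), the step at which that cell was added to P.
  Insert 6 (step 1): P = [6];  Q = [1]
  Insert 2 (step 2): P = [2] / [6];  Q = [1] / [2]
  Insert 1 (step 3): P = [1] / [2] / [6];  Q = [1] / [2] / [3]
  Insert 8 (step 4): P = [1, 8] / [2] / [6];  Q = [1, 4] / [2] / [3]
  Insert 5 (step 5): P = [1, 5] / [2, 8] / [6];  Q = [1, 4] / [2, 5] / [3]
  Insert 3 (step 6): P = [1, 3] / [2, 5] / [6, 8];  Q = [1, 4] / [2, 5] / [3, 6]
  Insert 4 (step 7): P = [1, 3, 4] / [2, 5] / [6, 8];  Q = [1, 4, 7] / [2, 5] / [3, 6]
  Insert 7 (step 8): P = [1, 3, 4, 7] / [2, 5] / [6, 8];  Q = [1, 4, 7, 8] / [2, 5] / [3, 6]
Final shape: (4, 2, 2).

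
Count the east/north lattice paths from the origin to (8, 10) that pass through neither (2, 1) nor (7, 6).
Number of paths = 23943

Inclusion–exclusion. Total paths: C(18, 8) = 43758. Through P₁: C(3, 2)·C(15, 6) = 15015. Through P₂: C(13, 7)·C(5, 1) = 8580. Since P₁ is strictly southwest of P₂, a monotone path through both must visit P₁ then P₂; paths through both = C(3, 2)·C(10, 5)·C(5, 1) = 3780. Avoid both = 43758 − 15015 − 8580 + 3780 = 23943.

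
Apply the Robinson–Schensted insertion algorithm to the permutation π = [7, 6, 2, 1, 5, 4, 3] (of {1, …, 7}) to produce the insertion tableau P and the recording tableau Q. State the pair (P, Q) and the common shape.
P = [1, 3] / [2, 4] / [5] / [6] / [7];  Q = [1, 5] / [2, 6] / [3] / [4] / [7];  common shape = (2, 2, 1, 1, 1)

Row-insert the values π_1, π_2, … into P one at a time, bumping the leftmost entry strictly greater than the inserted value down to the next row. The recording tableau Q records, in position (i, j), the step at which that cell was added to P.
  Insert 7 (step 1): P = [7];  Q = [1]
  Insert 6 (step 2): P = [6] / [7];  Q = [1] / [2]
  Insert 2 (step 3): P = [2] / [6] / [7];  Q = [1] / [2] / [3]
  Insert 1 (step 4): P = [1] / [2] / [6] / [7];  Q = [1] / [2] / [3] / [4]
  Insert 5 (step 5): P = [1, 5] / [2] / [6] / [7];  Q = [1, 5] / [2] / [3] / [4]
  Insert 4 (step 6): P = [1, 4] / [2, 5] / [6] / [7];  Q = [1, 5] / [2, 6] / [3] / [4]
  Insert 3 (step 7): P = [1, 3] / [2, 4] / [5] / [6] / [7];  Q = [1, 5] / [2, 6] / [3] / [4] / [7]
Final shape: (2, 2, 1, 1, 1).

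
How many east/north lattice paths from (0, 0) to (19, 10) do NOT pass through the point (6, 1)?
Number of paths = 16548070

Total paths from (0, 0) to (19, 10): C(29, 19) = 20030010. Paths through (6, 1): (paths (0, 0) → (6, 1)) × (paths (6, 1) → (19, 10)) = C(7, 6) · C(22, 13) = 7 · 497420 = 3481940. Avoidance count = 20030010 − 3481940 = 16548070.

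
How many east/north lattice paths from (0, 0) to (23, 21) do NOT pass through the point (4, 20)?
Number of paths = 2012616187560

Total paths from (0, 0) to (23, 21): C(44, 23) = 2012616400080. Paths through (4, 20): (paths (0, 0) → (4, 20)) × (paths (4, 20) → (23, 21)) = C(24, 4) · C(20, 19) = 10626 · 20 = 212520. Avoidance count = 2012616400080 − 212520 = 2012616187560.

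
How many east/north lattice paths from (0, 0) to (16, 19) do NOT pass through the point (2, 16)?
Number of paths = 4059824910

Total paths from (0, 0) to (16, 19): C(35, 16) = 4059928950. Paths through (2, 16): (paths (0, 0) → (2, 16)) × (paths (2, 16) → (16, 19)) = C(18, 2) · C(17, 14) = 153 · 680 = 104040. Avoidance count = 4059928950 − 104040 = 4059824910.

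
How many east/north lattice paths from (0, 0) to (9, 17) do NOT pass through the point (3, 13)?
Number of paths = 3006950

Total paths from (0, 0) to (9, 17): C(26, 9) = 3124550. Paths through (3, 13): (paths (0, 0) → (3, 13)) × (paths (3, 13) → (9, 17)) = C(16, 3) · C(10, 6) = 560 · 210 = 117600. Avoidance count = 3124550 − 117600 = 3006950.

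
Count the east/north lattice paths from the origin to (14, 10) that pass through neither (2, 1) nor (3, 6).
Number of paths = 989376

Inclusion–exclusion. Total paths: C(24, 14) = 1961256. Through P₁: C(3, 2)·C(21, 12) = 881790. Through P₂: C(9, 3)·C(15, 11) = 114660. Since P₁ is strictly southwest of P₂, a monotone path through both must visit P₁ then P₂; paths through both = C(3, 2)·C(6, 1)·C(15, 11) = 24570. Avoid both = 1961256 − 881790 − 114660 + 24570 = 989376.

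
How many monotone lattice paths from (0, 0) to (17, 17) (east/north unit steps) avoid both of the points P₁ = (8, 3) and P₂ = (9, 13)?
Number of paths = 1953445395

Inclusion–exclusion. Total paths: C(34, 17) = 2333606220. Through P₁: C(11, 8)·C(23, 9) = 134836350. Through P₂: C(22, 9)·C(12, 8) = 246222900. Since P₁ is strictly southwest of P₂, a monotone path through both must visit P₁ then P₂; paths through both = C(11, 8)·C(11, 1)·C(12, 8) = 898425. Avoid both = 2333606220 − 134836350 − 246222900 + 898425 = 1953445395.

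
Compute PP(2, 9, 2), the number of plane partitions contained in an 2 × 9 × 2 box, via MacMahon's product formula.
PP(2, 9, 2) = 1210

Evaluate the triple product over i = 1..2, j = 1..9, k = 1..2. The factors are (2/1) · (3/2) · (3/2) · (4/3) · (4/3) · (5/4) · (5/4) · (6/5) · … (36 factors total). The numerators and denominators telescope so the product is an integer; carrying out the multiplication exactly gives PP(2, 9, 2) = 1210.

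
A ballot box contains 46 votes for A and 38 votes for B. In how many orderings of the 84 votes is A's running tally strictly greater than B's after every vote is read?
Strict-lead orderings = 109674208922503655495520

Total orderings of the 84 votes with 46 for A: C(84, 46) = 1151579193686288382702960. By the Bertrand ballot formula (Cycle Lemma / reflection principle), the number of orderings in which A is strictly ahead of B throughout is (p − q)/(p + q) · C(p + q, p) = (46 − 38)/(46 + 38) · 1151579193686288382702960 = 109674208922503655495520.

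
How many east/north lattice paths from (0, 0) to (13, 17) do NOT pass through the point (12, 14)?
Number of paths = 81129050

Total paths from (0, 0) to (13, 17): C(30, 13) = 119759850. Paths through (12, 14): (paths (0, 0) → (12, 14)) × (paths (12, 14) → (13, 17)) = C(26, 12) · C(4, 1) = 9657700 · 4 = 38630800. Avoidance count = 119759850 − 38630800 = 81129050.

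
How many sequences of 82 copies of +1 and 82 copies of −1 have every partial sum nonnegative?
C_82 = 17526585015616776834735140517915655636396234280

These ballot sequences are counted by the Catalan number C_n = (1/(n + 1)) · C(2n, n). For n = 82: C_82 = (1/83) · C(164, 82) = 1454706556296192477283016662986999417820887445240/83 = 17526585015616776834735140517915655636396234280.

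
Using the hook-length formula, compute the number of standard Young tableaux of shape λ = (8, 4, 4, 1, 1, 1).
# SYT of shape (8, 4, 4, 1, 1, 1) = 15988500

Hook-length formula: f^λ = n! / Π hook(c), product over all cells c of the Young diagram. For λ = (8, 4, 4, 1, 1, 1), n = 19 boxes. Hook lengths by row (left-to-right, top-to-bottom): [13, 9, 8, 7, 4, 3, 2, 1]; [8, 4, 3, 2]; [7, 3, 2, 1]; [3]; [2]; [1]. Product of hooks = 7608287232. So f^λ = 19! / 7608287232 = 121645100408832000 / 7608287232 = 15988500.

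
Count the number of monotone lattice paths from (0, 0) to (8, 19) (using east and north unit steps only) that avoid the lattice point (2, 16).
Number of paths = 2207223

Total paths from (0, 0) to (8, 19): C(27, 8) = 2220075. Paths through (2, 16): (paths (0, 0) → (2, 16)) × (paths (2, 16) → (8, 19)) = C(18, 2) · C(9, 6) = 153 · 84 = 12852. Avoidance count = 2220075 − 12852 = 2207223.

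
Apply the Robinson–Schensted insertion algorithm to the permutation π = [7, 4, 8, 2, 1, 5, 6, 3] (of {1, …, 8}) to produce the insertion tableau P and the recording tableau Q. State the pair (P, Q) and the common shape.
P = [1, 3, 6] / [2, 5] / [4, 8] / [7];  Q = [1, 3, 7] / [2, 6] / [4, 8] / [5];  common shape = (3, 2, 2, 1)

Row-insert the values π_1, π_2, … into P one at a time, bumping the leftmost entry strictly greater than the inserted value down to the next row. The recording tableau Q records, in position (i, j), the step at which that cell was added to P.
  Insert 7 (step 1): P = [7];  Q = [1]
  Insert 4 (step 2): P = [4] / [7];  Q = [1] / [2]
  Insert 8 (step 3): P = [4, 8] / [7];  Q = [1, 3] / [2]
  Insert 2 (step 4): P = [2, 8] / [4] / [7];  Q = [1, 3] / [2] / [4]
  Insert 1 (step 5): P = [1, 8] / [2] / [4] / [7];  Q = [1, 3] / [2] / [4] / [5]
  Insert 5 (step 6): P = [1, 5] / [2, 8] / [4] / [7];  Q = [1, 3] / [2, 6] / [4] / [5]
  Insert 6 (step 7): P = [1, 5, 6] / [2, 8] / [4] / [7];  Q = [1, 3, 7] / [2, 6] / [4] / [5]
  Insert 3 (step 8): P = [1, 3, 6] / [2, 5] / [4, 8] / [7];  Q = [1, 3, 7] / [2, 6] / [4, 8] / [5]
Final shape: (3, 2, 2, 1).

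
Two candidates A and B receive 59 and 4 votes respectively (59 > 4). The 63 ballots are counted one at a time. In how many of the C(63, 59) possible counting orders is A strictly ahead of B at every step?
Strict-lead orderings = 520025

Total orderings of the 63 votes with 59 for A: C(63, 59) = 595665. By the Bertrand ballot formula (Cycle Lemma / reflection principle), the number of orderings in which A is strictly ahead of B throughout is (p − q)/(p + q) · C(p + q, p) = (59 − 4)/(59 + 4) · 595665 = 520025.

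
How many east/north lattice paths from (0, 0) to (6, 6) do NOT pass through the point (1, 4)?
Number of paths = 819

Total paths from (0, 0) to (6, 6): C(12, 6) = 924. Paths through (1, 4): (paths (0, 0) → (1, 4)) × (paths (1, 4) → (6, 6)) = C(5, 1) · C(7, 5) = 5 · 21 = 105. Avoidance count = 924 − 105 = 819.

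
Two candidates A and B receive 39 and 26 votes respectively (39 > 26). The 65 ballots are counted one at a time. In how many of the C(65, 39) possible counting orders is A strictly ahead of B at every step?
Strict-lead orderings = 200519284375732896

Total orderings of the 65 votes with 39 for A: C(65, 39) = 1002596421878664480. By the Bertrand ballot formula (Cycle Lemma / reflection principle), the number of orderings in which A is strictly ahead of B throughout is (p − q)/(p + q) · C(p + q, p) = (39 − 26)/(39 + 26) · 1002596421878664480 = 200519284375732896.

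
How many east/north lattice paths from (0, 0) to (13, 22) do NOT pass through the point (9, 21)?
Number of paths = 1404802050

Total paths from (0, 0) to (13, 22): C(35, 13) = 1476337800. Paths through (9, 21): (paths (0, 0) → (9, 21)) × (paths (9, 21) → (13, 22)) = C(30, 9) · C(5, 4) = 14307150 · 5 = 71535750. Avoidance count = 1476337800 − 71535750 = 1404802050.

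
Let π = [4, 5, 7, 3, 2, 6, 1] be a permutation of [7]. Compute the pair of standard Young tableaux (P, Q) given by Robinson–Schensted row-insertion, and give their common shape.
P = [1, 5, 6] / [2, 7] / [3] / [4];  Q = [1, 2, 3] / [4, 6] / [5] / [7];  common shape = (3, 2, 1, 1)

Row-insert the values π_1, π_2, … into P one at a time, bumping the leftmost entry strictly greater than the inserted value down to the next row. The recording tableau Q records, in position (i, j), the step at which that cell was added to P.
  Insert 4 (step 1): P = [4];  Q = [1]
  Insert 5 (step 2): P = [4, 5];  Q = [1, 2]
  Insert 7 (step 3): P = [4, 5, 7];  Q = [1, 2, 3]
  Insert 3 (step 4): P = [3, 5, 7] / [4];  Q = [1, 2, 3] / [4]
  Insert 2 (step 5): P = [2, 5, 7] / [3] / [4];  Q = [1, 2, 3] / [4] / [5]
  Insert 6 (step 6): P = [2, 5, 6] / [3, 7] / [4];  Q = [1, 2, 3] / [4, 6] / [5]
  Insert 1 (step 7): P = [1, 5, 6] / [2, 7] / [3] / [4];  Q = [1, 2, 3] / [4, 6] / [5] / [7]
Final shape: (3, 2, 1, 1).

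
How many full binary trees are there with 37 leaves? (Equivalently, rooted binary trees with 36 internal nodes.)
C_36 = 11959798385860453492

These full binary trees are counted by the Catalan number C_n = (1/(n + 1)) · C(2n, n). For n = 36: C_36 = (1/37) · C(72, 36) = 442512540276836779204/37 = 11959798385860453492.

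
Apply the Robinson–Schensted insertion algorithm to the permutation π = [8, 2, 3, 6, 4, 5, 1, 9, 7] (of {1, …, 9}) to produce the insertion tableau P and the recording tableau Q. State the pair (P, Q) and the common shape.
P = [1, 3, 4, 5, 7] / [2, 9] / [6] / [8];  Q = [1, 3, 4, 6, 8] / [2, 9] / [5] / [7];  common shape = (5, 2, 1, 1)

Row-insert the values π_1, π_2, … into P one at a time, bumping the leftmost entry strictly greater than the inserted value down to the next row. The recording tableau Q records, in position (i, j), the step at which that cell was added to P.
  Insert 8 (step 1): P = [8];  Q = [1]
  Insert 2 (step 2): P = [2] / [8];  Q = [1] / [2]
  Insert 3 (step 3): P = [2, 3] / [8];  Q = [1, 3] / [2]
  Insert 6 (step 4): P = [2, 3, 6] / [8];  Q = [1, 3, 4] / [2]
  Insert 4 (step 5): P = [2, 3, 4] / [6] / [8];  Q = [1, 3, 4] / [2] / [5]
  Insert 5 (step 6): P = [2, 3, 4, 5] / [6] / [8];  Q = [1, 3, 4, 6] / [2] / [5]
  Insert 1 (step 7): P = [1, 3, 4, 5] / [2] / [6] / [8];  Q = [1, 3, 4, 6] / [2] / [5] / [7]
  Insert 9 (step 8): P = [1, 3, 4, 5, 9] / [2] / [6] / [8];  Q = [1, 3, 4, 6, 8] / [2] / [5] / [7]
  Insert 7 (step 9): P = [1, 3, 4, 5, 7] / [2, 9] / [6] / [8];  Q = [1, 3, 4, 6, 8] / [2, 9] / [5] / [7]
Final shape: (5, 2, 1, 1).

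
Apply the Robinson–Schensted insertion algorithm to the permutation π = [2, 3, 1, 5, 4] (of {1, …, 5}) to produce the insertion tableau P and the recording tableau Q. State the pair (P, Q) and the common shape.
P = [1, 3, 4] / [2, 5];  Q = [1, 2, 4] / [3, 5];  common shape = (3, 2)

Row-insert the values π_1, π_2, … into P one at a time, bumping the leftmost entry strictly greater than the inserted value down to the next row. The recording tableau Q records, in position (i, j), the step at which that cell was added to P.
  Insert 2 (step 1): P = [2];  Q = [1]
  Insert 3 (step 2): P = [2, 3];  Q = [1, 2]
  Insert 1 (step 3): P = [1, 3] / [2];  Q = [1, 2] / [3]
  Insert 5 (step 4): P = [1, 3, 5] / [2];  Q = [1, 2, 4] / [3]
  Insert 4 (step 5): P = [1, 3, 4] / [2, 5];  Q = [1, 2, 4] / [3, 5]
Final shape: (3, 2).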